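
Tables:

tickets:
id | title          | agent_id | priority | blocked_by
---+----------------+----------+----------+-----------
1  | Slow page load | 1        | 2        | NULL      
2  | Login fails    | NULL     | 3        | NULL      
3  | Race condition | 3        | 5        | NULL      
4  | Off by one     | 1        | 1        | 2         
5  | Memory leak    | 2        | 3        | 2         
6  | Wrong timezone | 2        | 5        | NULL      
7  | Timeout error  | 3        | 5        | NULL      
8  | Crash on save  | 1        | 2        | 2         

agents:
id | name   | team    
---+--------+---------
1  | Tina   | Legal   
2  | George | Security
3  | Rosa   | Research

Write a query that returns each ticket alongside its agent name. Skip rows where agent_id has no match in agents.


INNER JOIN keeps only tickets rows whose agent_id matches an id in agents. Walk through each ticket:
  - ticket 1 (Slow page load): agent_id=1 -> matches Tina
  - ticket 2 (Login fails): agent_id=NULL, no match -> dropped
  - ticket 3 (Race condition): agent_id=3 -> matches Rosa
  - ticket 4 (Off by one): agent_id=1 -> matches Tina
  - ticket 5 (Memory leak): agent_id=2 -> matches George
  - ticket 6 (Wrong timezone): agent_id=2 -> matches George
  - ticket 7 (Timeout error): agent_id=3 -> matches Rosa
  - ticket 8 (Crash on save): agent_id=1 -> matches Tina
So 1 of 8 rows is dropped.

SQL:
SELECT a.title, b.name AS agent
FROM tickets a
INNER JOIN agents b ON a.agent_id = b.id

Result:
title          | agent 
---------------+-------
Slow page load | Tina  
Race condition | Rosa  
Off by one     | Tina  
Memory leak    | George
Wrong timezone | George
Timeout error  | Rosa  
Crash on save  | Tina  


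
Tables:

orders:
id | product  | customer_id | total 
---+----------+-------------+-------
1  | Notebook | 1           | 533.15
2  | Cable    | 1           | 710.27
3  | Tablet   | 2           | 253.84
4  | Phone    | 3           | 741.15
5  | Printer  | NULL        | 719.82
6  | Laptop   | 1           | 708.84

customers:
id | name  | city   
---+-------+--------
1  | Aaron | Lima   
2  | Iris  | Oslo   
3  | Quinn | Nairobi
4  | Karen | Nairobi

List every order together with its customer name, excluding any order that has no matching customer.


INNER JOIN keeps only orders rows whose customer_id matches an id in customers. Walk through each order:
  - order 1 (Notebook): customer_id=1 -> matches Aaron
  - order 2 (Cable): customer_id=1 -> matches Aaron
  - order 3 (Tablet): customer_id=2 -> matches Iris
  - order 4 (Phone): customer_id=3 -> matches Quinn
  - order 5 (Printer): customer_id=NULL, no match -> dropped
  - order 6 (Laptop): customer_id=1 -> matches Aaron
So 1 of 6 rows is dropped.

SQL:
SELECT a.product, b.name AS customer
FROM orders a
INNER JOIN customers b ON a.customer_id = b.id

Result:
product  | customer
---------+---------
Notebook | Aaron   
Cable    | Aaron   
Tablet   | Iris    
Phone    | Quinn   
Laptop   | Aaron   


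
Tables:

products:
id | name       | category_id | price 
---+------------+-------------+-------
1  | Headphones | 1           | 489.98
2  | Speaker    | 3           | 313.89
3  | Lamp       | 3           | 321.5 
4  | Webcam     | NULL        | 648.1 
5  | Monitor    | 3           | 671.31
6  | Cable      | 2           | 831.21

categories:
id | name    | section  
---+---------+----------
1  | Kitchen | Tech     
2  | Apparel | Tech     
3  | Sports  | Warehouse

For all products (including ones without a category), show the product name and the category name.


LEFT JOIN keeps every row from products (the left table); where category_id has no match in categories, the category columns become NULL. Walk through each product:
  - product 1 (Headphones): category_id=1 -> matches Kitchen
  - product 2 (Speaker): category_id=3 -> matches Sports
  - product 3 (Lamp): category_id=3 -> matches Sports
  - product 4 (Webcam): category_id=NULL, no match -> kept with NULL
  - product 5 (Monitor): category_id=3 -> matches Sports
  - product 6 (Cable): category_id=2 -> matches Apparel
All 6 rows appear; 1 has NULL category.

SQL:
SELECT a.name, b.name AS category
FROM products a
LEFT JOIN categories b ON a.category_id = b.id

Result:
name       | category
-----------+---------
Headphones | Kitchen 
Speaker    | Sports  
Lamp       | Sports  
Webcam     | NULL    
Monitor    | Sports  
Cable      | Apparel 


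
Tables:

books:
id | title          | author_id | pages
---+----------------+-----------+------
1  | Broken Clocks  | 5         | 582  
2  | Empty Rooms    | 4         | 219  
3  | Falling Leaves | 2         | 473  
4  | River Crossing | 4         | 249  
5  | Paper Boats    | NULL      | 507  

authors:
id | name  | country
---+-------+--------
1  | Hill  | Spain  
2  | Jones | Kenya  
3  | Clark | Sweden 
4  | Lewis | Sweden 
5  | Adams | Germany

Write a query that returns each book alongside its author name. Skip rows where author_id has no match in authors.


INNER JOIN keeps only books rows whose author_id matches an id in authors. Walk through each book:
  - book 1 (Broken Clocks): author_id=5 -> matches Adams
  - book 2 (Empty Rooms): author_id=4 -> matches Lewis
  - book 3 (Falling Leaves): author_id=2 -> matches Jones
  - book 4 (River Crossing): author_id=4 -> matches Lewis
  - book 5 (Paper Boats): author_id=NULL, no match -> dropped
So 1 of 5 rows is dropped.

SQL:
SELECT a.title, b.name AS author
FROM books a
INNER JOIN authors b ON a.author_id = b.id

Result:
title          | author
---------------+-------
Broken Clocks  | Adams 
Empty Rooms    | Lewis 
Falling Leaves | Jones 
River Crossing | Lewis 


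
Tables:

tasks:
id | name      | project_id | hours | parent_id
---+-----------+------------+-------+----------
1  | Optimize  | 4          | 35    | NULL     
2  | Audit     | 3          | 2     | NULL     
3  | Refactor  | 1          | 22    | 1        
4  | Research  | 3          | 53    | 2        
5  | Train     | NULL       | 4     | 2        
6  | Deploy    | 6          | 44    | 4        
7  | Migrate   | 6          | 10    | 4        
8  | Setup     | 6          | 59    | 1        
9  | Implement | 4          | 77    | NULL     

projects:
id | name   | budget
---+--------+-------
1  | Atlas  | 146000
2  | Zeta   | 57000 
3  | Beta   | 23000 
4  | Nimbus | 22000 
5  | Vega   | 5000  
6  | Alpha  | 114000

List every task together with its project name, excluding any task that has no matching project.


INNER JOIN keeps only tasks rows whose project_id matches an id in projects. Walk through each task:
  - task 1 (Optimize): project_id=4 -> matches Nimbus
  - task 2 (Audit): project_id=3 -> matches Beta
  - task 3 (Refactor): project_id=1 -> matches Atlas
  - task 4 (Research): project_id=3 -> matches Beta
  - task 5 (Train): project_id=NULL, no match -> dropped
  - task 6 (Deploy): project_id=6 -> matches Alpha
  - task 7 (Migrate): project_id=6 -> matches Alpha
  - task 8 (Setup): project_id=6 -> matches Alpha
  - task 9 (Implement): project_id=4 -> matches Nimbus
So 1 of 9 rows is dropped.

SQL:
SELECT a.name, b.name AS project
FROM tasks a
INNER JOIN projects b ON a.project_id = b.id

Result:
name      | project
----------+--------
Optimize  | Nimbus 
Audit     | Beta   
Refactor  | Atlas  
Research  | Beta   
Deploy    | Alpha  
Migrate   | Alpha  
Setup     | Alpha  
Implement | Nimbus 


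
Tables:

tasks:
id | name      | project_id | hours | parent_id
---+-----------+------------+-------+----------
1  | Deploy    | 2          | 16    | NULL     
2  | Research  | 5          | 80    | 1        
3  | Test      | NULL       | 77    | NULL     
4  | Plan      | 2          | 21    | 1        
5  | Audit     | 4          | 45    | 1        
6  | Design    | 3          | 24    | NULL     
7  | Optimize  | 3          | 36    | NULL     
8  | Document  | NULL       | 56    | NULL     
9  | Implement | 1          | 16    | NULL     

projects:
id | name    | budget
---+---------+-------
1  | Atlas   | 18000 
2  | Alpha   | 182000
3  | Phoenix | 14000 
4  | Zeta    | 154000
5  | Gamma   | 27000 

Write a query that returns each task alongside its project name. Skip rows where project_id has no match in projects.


INNER JOIN keeps only tasks rows whose project_id matches an id in projects. Walk through each task:
  - task 1 (Deploy): project_id=2 -> matches Alpha
  - task 2 (Research): project_id=5 -> matches Gamma
  - task 3 (Test): project_id=NULL, no match -> dropped
  - task 4 (Plan): project_id=2 -> matches Alpha
  - task 5 (Audit): project_id=4 -> matches Zeta
  - task 6 (Design): project_id=3 -> matches Phoenix
  - task 7 (Optimize): project_id=3 -> matches Phoenix
  - task 8 (Document): project_id=NULL, no match -> dropped
  - task 9 (Implement): project_id=1 -> matches Atlas
So 2 of 9 rows are dropped.

SQL:
SELECT a.name, b.name AS project
FROM tasks a
INNER JOIN projects b ON a.project_id = b.id

Result:
name      | project
----------+--------
Deploy    | Alpha  
Research  | Gamma  
Plan      | Alpha  
Audit     | Zeta   
Design    | Phoenix
Optimize  | Phoenix
Implement | Atlas  


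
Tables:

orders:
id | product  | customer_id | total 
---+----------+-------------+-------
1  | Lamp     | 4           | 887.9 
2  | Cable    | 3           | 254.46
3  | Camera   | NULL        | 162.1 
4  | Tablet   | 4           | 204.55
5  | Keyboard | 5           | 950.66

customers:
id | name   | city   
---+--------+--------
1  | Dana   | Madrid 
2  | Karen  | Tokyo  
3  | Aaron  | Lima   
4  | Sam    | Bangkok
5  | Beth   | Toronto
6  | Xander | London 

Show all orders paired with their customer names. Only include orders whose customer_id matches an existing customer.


INNER JOIN keeps only orders rows whose customer_id matches an id in customers. Walk through each order:
  - order 1 (Lamp): customer_id=4 -> matches Sam
  - order 2 (Cable): customer_id=3 -> matches Aaron
  - order 3 (Camera): customer_id=NULL, no match -> dropped
  - order 4 (Tablet): customer_id=4 -> matches Sam
  - order 5 (Keyboard): customer_id=5 -> matches Beth
So 1 of 5 rows is dropped.

SQL:
SELECT a.product, b.name AS customer
FROM orders a
INNER JOIN customers b ON a.customer_id = b.id

Result:
product  | customer
---------+---------
Lamp     | Sam     
Cable    | Aaron   
Tablet   | Sam     
Keyboard | Beth    


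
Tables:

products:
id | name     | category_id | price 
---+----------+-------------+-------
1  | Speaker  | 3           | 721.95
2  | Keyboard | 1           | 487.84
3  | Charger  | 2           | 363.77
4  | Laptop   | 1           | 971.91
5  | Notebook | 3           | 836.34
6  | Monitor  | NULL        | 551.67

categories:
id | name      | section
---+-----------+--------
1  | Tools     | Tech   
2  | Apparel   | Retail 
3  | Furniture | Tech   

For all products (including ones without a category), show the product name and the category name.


LEFT JOIN keeps every row from products (the left table); where category_id has no match in categories, the category columns become NULL. Walk through each product:
  - product 1 (Speaker): category_id=3 -> matches Furniture
  - product 2 (Keyboard): category_id=1 -> matches Tools
  - product 3 (Charger): category_id=2 -> matches Apparel
  - product 4 (Laptop): category_id=1 -> matches Tools
  - product 5 (Notebook): category_id=3 -> matches Furniture
  - product 6 (Monitor): category_id=NULL, no match -> kept with NULL
All 6 rows appear; 1 has NULL category.

SQL:
SELECT a.name, b.name AS category
FROM products a
LEFT JOIN categories b ON a.category_id = b.id

Result:
name     | category 
---------+----------
Speaker  | Furniture
Keyboard | Tools    
Charger  | Apparel  
Laptop   | Tools    
Notebook | Furniture
Monitor  | NULL     


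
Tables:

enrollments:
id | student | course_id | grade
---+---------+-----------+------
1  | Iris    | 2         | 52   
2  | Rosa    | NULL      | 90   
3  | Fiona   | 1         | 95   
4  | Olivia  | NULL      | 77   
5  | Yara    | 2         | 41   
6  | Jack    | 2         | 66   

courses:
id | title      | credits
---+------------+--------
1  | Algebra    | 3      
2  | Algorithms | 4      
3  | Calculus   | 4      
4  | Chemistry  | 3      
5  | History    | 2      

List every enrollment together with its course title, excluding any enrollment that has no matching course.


INNER JOIN keeps only enrollments rows whose course_id matches an id in courses. Walk through each enrollment:
  - enrollment 1 (Iris): course_id=2 -> matches Algorithms
  - enrollment 2 (Rosa): course_id=NULL, no match -> dropped
  - enrollment 3 (Fiona): course_id=1 -> matches Algebra
  - enrollment 4 (Olivia): course_id=NULL, no match -> dropped
  - enrollment 5 (Yara): course_id=2 -> matches Algorithms
  - enrollment 6 (Jack): course_id=2 -> matches Algorithms
So 2 of 6 rows are dropped.

SQL:
SELECT a.student, b.title AS course
FROM enrollments a
INNER JOIN courses b ON a.course_id = b.id

Result:
student | course    
--------+-----------
Iris    | Algorithms
Fiona   | Algebra   
Yara    | Algorithms
Jack    | Algorithms


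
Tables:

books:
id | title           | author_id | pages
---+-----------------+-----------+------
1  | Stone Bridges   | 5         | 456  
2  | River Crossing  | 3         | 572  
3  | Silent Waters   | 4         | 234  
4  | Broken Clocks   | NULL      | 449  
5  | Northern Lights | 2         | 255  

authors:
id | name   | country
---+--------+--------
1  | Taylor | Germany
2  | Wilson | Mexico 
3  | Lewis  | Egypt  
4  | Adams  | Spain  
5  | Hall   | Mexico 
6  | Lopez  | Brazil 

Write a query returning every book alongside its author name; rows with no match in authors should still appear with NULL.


LEFT JOIN keeps every row from books (the left table); where author_id has no match in authors, the author columns become NULL. Walk through each book:
  - book 1 (Stone Bridges): author_id=5 -> matches Hall
  - book 2 (River Crossing): author_id=3 -> matches Lewis
  - book 3 (Silent Waters): author_id=4 -> matches Adams
  - book 4 (Broken Clocks): author_id=NULL, no match -> kept with NULL
  - book 5 (Northern Lights): author_id=2 -> matches Wilson
All 5 rows appear; 1 has NULL author.

SQL:
SELECT a.title, b.name AS author
FROM books a
LEFT JOIN authors b ON a.author_id = b.id

Result:
title           | author
----------------+-------
Stone Bridges   | Hall  
River Crossing  | Lewis 
Silent Waters   | Adams 
Broken Clocks   | NULL  
Northern Lights | Wilson


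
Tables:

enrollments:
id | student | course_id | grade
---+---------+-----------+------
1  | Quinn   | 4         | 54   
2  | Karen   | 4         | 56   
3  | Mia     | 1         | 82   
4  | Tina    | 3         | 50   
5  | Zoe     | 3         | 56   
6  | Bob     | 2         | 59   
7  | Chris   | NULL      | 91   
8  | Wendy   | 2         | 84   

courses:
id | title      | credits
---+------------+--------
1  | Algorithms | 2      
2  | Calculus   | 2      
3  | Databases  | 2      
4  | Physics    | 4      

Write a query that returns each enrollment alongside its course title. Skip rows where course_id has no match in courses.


INNER JOIN keeps only enrollments rows whose course_id matches an id in courses. Walk through each enrollment:
  - enrollment 1 (Quinn): course_id=4 -> matches Physics
  - enrollment 2 (Karen): course_id=4 -> matches Physics
  - enrollment 3 (Mia): course_id=1 -> matches Algorithms
  - enrollment 4 (Tina): course_id=3 -> matches Databases
  - enrollment 5 (Zoe): course_id=3 -> matches Databases
  - enrollment 6 (Bob): course_id=2 -> matches Calculus
  - enrollment 7 (Chris): course_id=NULL, no match -> dropped
  - enrollment 8 (Wendy): course_id=2 -> matches Calculus
So 1 of 8 rows is dropped.

SQL:
SELECT a.student, b.title AS course
FROM enrollments a
INNER JOIN courses b ON a.course_id = b.id

Result:
student | course    
--------+-----------
Quinn   | Physics   
Karen   | Physics   
Mia     | Algorithms
Tina    | Databases 
Zoe     | Databases 
Bob     | Calculus  
Wendy   | Calculus  


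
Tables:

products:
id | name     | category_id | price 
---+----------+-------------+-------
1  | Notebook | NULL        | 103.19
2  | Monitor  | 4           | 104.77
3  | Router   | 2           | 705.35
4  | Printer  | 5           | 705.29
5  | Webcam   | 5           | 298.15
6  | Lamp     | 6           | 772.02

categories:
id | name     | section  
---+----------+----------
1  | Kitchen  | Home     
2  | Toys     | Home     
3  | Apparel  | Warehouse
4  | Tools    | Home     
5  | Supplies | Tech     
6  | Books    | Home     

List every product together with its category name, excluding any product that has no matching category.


INNER JOIN keeps only products rows whose category_id matches an id in categories. Walk through each product:
  - product 1 (Notebook): category_id=NULL, no match -> dropped
  - product 2 (Monitor): category_id=4 -> matches Tools
  - product 3 (Router): category_id=2 -> matches Toys
  - product 4 (Printer): category_id=5 -> matches Supplies
  - product 5 (Webcam): category_id=5 -> matches Supplies
  - product 6 (Lamp): category_id=6 -> matches Books
So 1 of 6 rows is dropped.

SQL:
SELECT a.name, b.name AS category
FROM products a
INNER JOIN categories b ON a.category_id = b.id

Result:
name    | category
--------+---------
Monitor | Tools   
Router  | Toys    
Printer | Supplies
Webcam  | Supplies
Lamp    | Books   


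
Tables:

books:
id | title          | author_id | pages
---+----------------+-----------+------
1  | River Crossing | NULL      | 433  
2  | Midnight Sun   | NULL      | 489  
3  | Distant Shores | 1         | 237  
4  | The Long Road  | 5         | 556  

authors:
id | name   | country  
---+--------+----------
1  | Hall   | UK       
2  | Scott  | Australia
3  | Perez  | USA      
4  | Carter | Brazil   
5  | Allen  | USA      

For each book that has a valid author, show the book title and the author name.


INNER JOIN keeps only books rows whose author_id matches an id in authors. Walk through each book:
  - book 1 (River Crossing): author_id=NULL, no match -> dropped
  - book 2 (Midnight Sun): author_id=NULL, no match -> dropped
  - book 3 (Distant Shores): author_id=1 -> matches Hall
  - book 4 (The Long Road): author_id=5 -> matches Allen
So 2 of 4 rows are dropped.

SQL:
SELECT a.title, b.name AS author
FROM books a
INNER JOIN authors b ON a.author_id = b.id

Result:
title          | author
---------------+-------
Distant Shores | Hall  
The Long Road  | Allen 


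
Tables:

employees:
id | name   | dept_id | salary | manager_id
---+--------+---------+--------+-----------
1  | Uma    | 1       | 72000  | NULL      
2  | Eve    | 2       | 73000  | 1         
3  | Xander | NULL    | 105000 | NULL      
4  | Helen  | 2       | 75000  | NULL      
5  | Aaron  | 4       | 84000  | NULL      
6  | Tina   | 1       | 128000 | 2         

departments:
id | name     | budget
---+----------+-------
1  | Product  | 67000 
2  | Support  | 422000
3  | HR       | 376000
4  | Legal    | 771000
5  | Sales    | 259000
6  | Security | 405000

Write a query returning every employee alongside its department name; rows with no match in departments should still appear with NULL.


LEFT JOIN keeps every row from employees (the left table); where dept_id has no match in departments, the department columns become NULL. Walk through each employee:
  - employee 1 (Uma): dept_id=1 -> matches Product
  - employee 2 (Eve): dept_id=2 -> matches Support
  - employee 3 (Xander): dept_id=NULL, no match -> kept with NULL
  - employee 4 (Helen): dept_id=2 -> matches Support
  - employee 5 (Aaron): dept_id=4 -> matches Legal
  - employee 6 (Tina): dept_id=1 -> matches Product
All 6 rows appear; 1 has NULL department.

SQL:
SELECT a.name, b.name AS department
FROM employees a
LEFT JOIN departments b ON a.dept_id = b.id

Result:
name   | department
-------+-----------
Uma    | Product   
Eve    | Support   
Xander | NULL      
Helen  | Support   
Aaron  | Legal     
Tina   | Product   


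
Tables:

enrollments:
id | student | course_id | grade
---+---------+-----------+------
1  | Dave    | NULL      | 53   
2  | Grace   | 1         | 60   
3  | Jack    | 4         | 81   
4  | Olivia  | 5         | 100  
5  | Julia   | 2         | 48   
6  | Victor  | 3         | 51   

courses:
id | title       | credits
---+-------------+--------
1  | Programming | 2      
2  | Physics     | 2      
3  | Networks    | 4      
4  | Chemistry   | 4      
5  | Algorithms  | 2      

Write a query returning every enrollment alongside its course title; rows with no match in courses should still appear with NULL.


LEFT JOIN keeps every row from enrollments (the left table); where course_id has no match in courses, the course columns become NULL. Walk through each enrollment:
  - enrollment 1 (Dave): course_id=NULL, no match -> kept with NULL
  - enrollment 2 (Grace): course_id=1 -> matches Programming
  - enrollment 3 (Jack): course_id=4 -> matches Chemistry
  - enrollment 4 (Olivia): course_id=5 -> matches Algorithms
  - enrollment 5 (Julia): course_id=2 -> matches Physics
  - enrollment 6 (Victor): course_id=3 -> matches Networks
All 6 rows appear; 1 has NULL course.

SQL:
SELECT a.student, b.title AS course
FROM enrollments a
LEFT JOIN courses b ON a.course_id = b.id

Result:
student | course     
--------+------------
Dave    | NULL       
Grace   | Programming
Jack    | Chemistry  
Olivia  | Algorithms 
Julia   | Physics    
Victor  | Networks   


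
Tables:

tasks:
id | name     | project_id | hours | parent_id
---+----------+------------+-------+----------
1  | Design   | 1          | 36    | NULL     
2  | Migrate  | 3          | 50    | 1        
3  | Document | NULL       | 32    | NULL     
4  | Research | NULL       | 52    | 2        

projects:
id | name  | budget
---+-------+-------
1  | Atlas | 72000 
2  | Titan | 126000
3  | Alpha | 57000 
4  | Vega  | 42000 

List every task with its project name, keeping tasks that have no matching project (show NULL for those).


LEFT JOIN keeps every row from tasks (the left table); where project_id has no match in projects, the project columns become NULL. Walk through each task:
  - task 1 (Design): project_id=1 -> matches Atlas
  - task 2 (Migrate): project_id=3 -> matches Alpha
  - task 3 (Document): project_id=NULL, no match -> kept with NULL
  - task 4 (Research): project_id=NULL, no match -> kept with NULL
All 4 rows appear; 2 have NULL project.

SQL:
SELECT a.name, b.name AS project
FROM tasks a
LEFT JOIN projects b ON a.project_id = b.id

Result:
name     | project
---------+--------
Design   | Atlas  
Migrate  | Alpha  
Document | NULL   
Research | NULL   


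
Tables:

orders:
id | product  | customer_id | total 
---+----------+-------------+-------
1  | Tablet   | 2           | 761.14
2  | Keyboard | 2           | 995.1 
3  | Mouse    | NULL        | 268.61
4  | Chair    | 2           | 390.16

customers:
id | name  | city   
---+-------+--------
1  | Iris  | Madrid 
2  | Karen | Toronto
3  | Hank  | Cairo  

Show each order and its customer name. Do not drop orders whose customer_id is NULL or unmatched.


LEFT JOIN keeps every row from orders (the left table); where customer_id has no match in customers, the customer columns become NULL. Walk through each order:
  - order 1 (Tablet): customer_id=2 -> matches Karen
  - order 2 (Keyboard): customer_id=2 -> matches Karen
  - order 3 (Mouse): customer_id=NULL, no match -> kept with NULL
  - order 4 (Chair): customer_id=2 -> matches Karen
All 4 rows appear; 1 has NULL customer.

SQL:
SELECT a.product, b.name AS customer
FROM orders a
LEFT JOIN customers b ON a.customer_id = b.id

Result:
product  | customer
---------+---------
Tablet   | Karen   
Keyboard | Karen   
Mouse    | NULL    
Chair    | Karen   


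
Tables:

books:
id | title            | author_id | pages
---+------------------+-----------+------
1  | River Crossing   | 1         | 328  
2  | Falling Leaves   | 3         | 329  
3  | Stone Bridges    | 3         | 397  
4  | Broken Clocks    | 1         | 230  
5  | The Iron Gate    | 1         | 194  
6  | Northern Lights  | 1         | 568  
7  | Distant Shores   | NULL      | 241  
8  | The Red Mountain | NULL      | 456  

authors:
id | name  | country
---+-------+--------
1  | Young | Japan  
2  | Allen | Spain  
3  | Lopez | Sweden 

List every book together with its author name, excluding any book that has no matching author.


INNER JOIN keeps only books rows whose author_id matches an id in authors. Walk through each book:
  - book 1 (River Crossing): author_id=1 -> matches Young
  - book 2 (Falling Leaves): author_id=3 -> matches Lopez
  - book 3 (Stone Bridges): author_id=3 -> matches Lopez
  - book 4 (Broken Clocks): author_id=1 -> matches Young
  - book 5 (The Iron Gate): author_id=1 -> matches Young
  - book 6 (Northern Lights): author_id=1 -> matches Young
  - book 7 (Distant Shores): author_id=NULL, no match -> dropped
  - book 8 (The Red Mountain): author_id=NULL, no match -> dropped
So 2 of 8 rows are dropped.

SQL:
SELECT a.title, b.name AS author
FROM books a
INNER JOIN authors b ON a.author_id = b.id

Result:
title           | author
----------------+-------
River Crossing  | Young 
Falling Leaves  | Lopez 
Stone Bridges   | Lopez 
Broken Clocks   | Young 
The Iron Gate   | Young 
Northern Lights | Young 


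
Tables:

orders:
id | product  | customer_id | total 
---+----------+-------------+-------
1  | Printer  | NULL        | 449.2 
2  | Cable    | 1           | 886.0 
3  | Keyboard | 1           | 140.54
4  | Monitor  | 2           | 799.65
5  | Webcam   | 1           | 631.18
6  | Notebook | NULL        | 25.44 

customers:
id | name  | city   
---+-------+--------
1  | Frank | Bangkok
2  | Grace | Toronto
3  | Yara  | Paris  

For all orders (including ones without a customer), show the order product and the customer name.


LEFT JOIN keeps every row from orders (the left table); where customer_id has no match in customers, the customer columns become NULL. Walk through each order:
  - order 1 (Printer): customer_id=NULL, no match -> kept with NULL
  - order 2 (Cable): customer_id=1 -> matches Frank
  - order 3 (Keyboard): customer_id=1 -> matches Frank
  - order 4 (Monitor): customer_id=2 -> matches Grace
  - order 5 (Webcam): customer_id=1 -> matches Frank
  - order 6 (Notebook): customer_id=NULL, no match -> kept with NULL
All 6 rows appear; 2 have NULL customer.

SQL:
SELECT a.product, b.name AS customer
FROM orders a
LEFT JOIN customers b ON a.customer_id = b.id

Result:
product  | customer
---------+---------
Printer  | NULL    
Cable    | Frank   
Keyboard | Frank   
Monitor  | Grace   
Webcam   | Frank   
Notebook | NULL    


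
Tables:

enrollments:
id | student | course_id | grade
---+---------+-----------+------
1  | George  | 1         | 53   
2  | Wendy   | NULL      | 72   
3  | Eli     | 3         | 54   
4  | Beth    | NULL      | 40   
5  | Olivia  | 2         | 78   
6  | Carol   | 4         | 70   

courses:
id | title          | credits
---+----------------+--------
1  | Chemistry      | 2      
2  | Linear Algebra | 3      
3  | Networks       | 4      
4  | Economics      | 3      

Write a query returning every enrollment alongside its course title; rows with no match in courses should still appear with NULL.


LEFT JOIN keeps every row from enrollments (the left table); where course_id has no match in courses, the course columns become NULL. Walk through each enrollment:
  - enrollment 1 (George): course_id=1 -> matches Chemistry
  - enrollment 2 (Wendy): course_id=NULL, no match -> kept with NULL
  - enrollment 3 (Eli): course_id=3 -> matches Networks
  - enrollment 4 (Beth): course_id=NULL, no match -> kept with NULL
  - enrollment 5 (Olivia): course_id=2 -> matches Linear Algebra
  - enrollment 6 (Carol): course_id=4 -> matches Economics
All 6 rows appear; 2 have NULL course.

SQL:
SELECT a.student, b.title AS course
FROM enrollments a
LEFT JOIN courses b ON a.course_id = b.id

Result:
student | course        
--------+---------------
George  | Chemistry     
Wendy   | NULL          
Eli     | Networks      
Beth    | NULL          
Olivia  | Linear Algebra
Carol   | Economics     


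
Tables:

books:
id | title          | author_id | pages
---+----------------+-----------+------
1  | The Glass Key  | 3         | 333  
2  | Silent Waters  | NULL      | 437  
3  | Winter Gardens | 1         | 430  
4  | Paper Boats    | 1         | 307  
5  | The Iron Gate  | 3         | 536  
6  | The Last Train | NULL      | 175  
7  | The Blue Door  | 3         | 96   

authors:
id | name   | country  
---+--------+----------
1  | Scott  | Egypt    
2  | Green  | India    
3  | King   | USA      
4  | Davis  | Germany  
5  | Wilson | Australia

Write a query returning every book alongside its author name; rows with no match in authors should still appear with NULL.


LEFT JOIN keeps every row from books (the left table); where author_id has no match in authors, the author columns become NULL. Walk through each book:
  - book 1 (The Glass Key): author_id=3 -> matches King
  - book 2 (Silent Waters): author_id=NULL, no match -> kept with NULL
  - book 3 (Winter Gardens): author_id=1 -> matches Scott
  - book 4 (Paper Boats): author_id=1 -> matches Scott
  - book 5 (The Iron Gate): author_id=3 -> matches King
  - book 6 (The Last Train): author_id=NULL, no match -> kept with NULL
  - book 7 (The Blue Door): author_id=3 -> matches King
All 7 rows appear; 2 have NULL author.

SQL:
SELECT a.title, b.name AS author
FROM books a
LEFT JOIN authors b ON a.author_id = b.id

Result:
title          | author
---------------+-------
The Glass Key  | King  
Silent Waters  | NULL  
Winter Gardens | Scott 
Paper Boats    | Scott 
The Iron Gate  | King  
The Last Train | NULL  
The Blue Door  | King  


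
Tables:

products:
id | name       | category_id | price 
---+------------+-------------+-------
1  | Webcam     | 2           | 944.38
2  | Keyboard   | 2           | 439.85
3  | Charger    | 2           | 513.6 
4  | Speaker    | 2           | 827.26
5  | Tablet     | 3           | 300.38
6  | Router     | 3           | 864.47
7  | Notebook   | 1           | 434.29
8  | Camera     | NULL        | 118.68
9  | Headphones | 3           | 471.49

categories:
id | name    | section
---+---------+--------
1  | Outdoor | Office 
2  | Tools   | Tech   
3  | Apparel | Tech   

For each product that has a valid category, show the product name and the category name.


INNER JOIN keeps only products rows whose category_id matches an id in categories. Walk through each product:
  - product 1 (Webcam): category_id=2 -> matches Tools
  - product 2 (Keyboard): category_id=2 -> matches Tools
  - product 3 (Charger): category_id=2 -> matches Tools
  - product 4 (Speaker): category_id=2 -> matches Tools
  - product 5 (Tablet): category_id=3 -> matches Apparel
  - product 6 (Router): category_id=3 -> matches Apparel
  - product 7 (Notebook): category_id=1 -> matches Outdoor
  - product 8 (Camera): category_id=NULL, no match -> dropped
  - product 9 (Headphones): category_id=3 -> matches Apparel
So 1 of 9 rows is dropped.

SQL:
SELECT a.name, b.name AS category
FROM products a
INNER JOIN categories b ON a.category_id = b.id

Result:
name       | category
-----------+---------
Webcam     | Tools   
Keyboard   | Tools   
Charger    | Tools   
Speaker    | Tools   
Tablet     | Apparel 
Router     | Apparel 
Notebook   | Outdoor 
Headphones | Apparel 


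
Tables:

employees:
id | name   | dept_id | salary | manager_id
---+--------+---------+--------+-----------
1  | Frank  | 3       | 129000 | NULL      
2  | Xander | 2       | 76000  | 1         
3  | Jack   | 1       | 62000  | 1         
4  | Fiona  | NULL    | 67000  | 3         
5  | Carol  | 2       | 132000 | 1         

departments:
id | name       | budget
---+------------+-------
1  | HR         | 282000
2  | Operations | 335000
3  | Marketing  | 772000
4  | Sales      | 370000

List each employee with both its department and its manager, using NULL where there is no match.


Two LEFT JOINs from the same base table employees: one to departments via dept_id, one to employees itself via manager_id. Both are LEFT so every employee is preserved.
Match against departments:
  - employee 1 (Frank): dept_id=3 -> matches Marketing
  - employee 2 (Xander): dept_id=2 -> matches Operations
  - employee 3 (Jack): dept_id=1 -> matches HR
  - employee 4 (Fiona): dept_id=NULL, no match -> kept with NULL
  - employee 5 (Carol): dept_id=2 -> matches Operations
Match against employees (self):
  - employee 1 (Frank): manager_id=NULL -> NULL
  - employee 2 (Xander): manager_id=1 -> Frank
  - employee 3 (Jack): manager_id=1 -> Frank
  - employee 4 (Fiona): manager_id=3 -> Jack
  - employee 5 (Carol): manager_id=1 -> Frank

SQL:
SELECT a.name, b.name AS department, c.name AS manager
FROM employees a
LEFT JOIN departments b ON a.dept_id = b.id
LEFT JOIN employees c ON a.manager_id = c.id

Result:
name   | department | manager
-------+------------+--------
Frank  | Marketing  | NULL   
Xander | Operations | Frank  
Jack   | HR         | Frank  
Fiona  | NULL       | Jack   
Carol  | Operations | Frank  


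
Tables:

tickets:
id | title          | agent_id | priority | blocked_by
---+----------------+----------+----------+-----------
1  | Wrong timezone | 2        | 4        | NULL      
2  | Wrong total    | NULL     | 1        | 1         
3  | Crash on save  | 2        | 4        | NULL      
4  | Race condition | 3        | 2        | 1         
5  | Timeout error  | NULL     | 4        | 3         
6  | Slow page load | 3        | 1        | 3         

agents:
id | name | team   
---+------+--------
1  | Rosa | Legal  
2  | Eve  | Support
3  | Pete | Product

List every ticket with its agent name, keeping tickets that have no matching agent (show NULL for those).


LEFT JOIN keeps every row from tickets (the left table); where agent_id has no match in agents, the agent columns become NULL. Walk through each ticket:
  - ticket 1 (Wrong timezone): agent_id=2 -> matches Eve
  - ticket 2 (Wrong total): agent_id=NULL, no match -> kept with NULL
  - ticket 3 (Crash on save): agent_id=2 -> matches Eve
  - ticket 4 (Race condition): agent_id=3 -> matches Pete
  - ticket 5 (Timeout error): agent_id=NULL, no match -> kept with NULL
  - ticket 6 (Slow page load): agent_id=3 -> matches Pete
All 6 rows appear; 2 have NULL agent.

SQL:
SELECT a.title, b.name AS agent
FROM tickets a
LEFT JOIN agents b ON a.agent_id = b.id

Result:
title          | agent
---------------+------
Wrong timezone | Eve  
Wrong total    | NULL 
Crash on save  | Eve  
Race condition | Pete 
Timeout error  | NULL 
Slow page load | Pete 


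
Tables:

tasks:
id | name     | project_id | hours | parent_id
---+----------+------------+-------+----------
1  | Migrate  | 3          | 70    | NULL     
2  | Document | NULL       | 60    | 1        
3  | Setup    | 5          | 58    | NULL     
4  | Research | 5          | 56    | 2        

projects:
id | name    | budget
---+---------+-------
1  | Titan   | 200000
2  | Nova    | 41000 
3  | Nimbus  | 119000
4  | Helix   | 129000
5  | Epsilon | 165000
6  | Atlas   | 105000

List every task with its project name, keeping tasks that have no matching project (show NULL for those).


LEFT JOIN keeps every row from tasks (the left table); where project_id has no match in projects, the project columns become NULL. Walk through each task:
  - task 1 (Migrate): project_id=3 -> matches Nimbus
  - task 2 (Document): project_id=NULL, no match -> kept with NULL
  - task 3 (Setup): project_id=5 -> matches Epsilon
  - task 4 (Research): project_id=5 -> matches Epsilon
All 4 rows appear; 1 has NULL project.

SQL:
SELECT a.name, b.name AS project
FROM tasks a
LEFT JOIN projects b ON a.project_id = b.id

Result:
name     | project
---------+--------
Migrate  | Nimbus 
Document | NULL   
Setup    | Epsilon
Research | Epsilon


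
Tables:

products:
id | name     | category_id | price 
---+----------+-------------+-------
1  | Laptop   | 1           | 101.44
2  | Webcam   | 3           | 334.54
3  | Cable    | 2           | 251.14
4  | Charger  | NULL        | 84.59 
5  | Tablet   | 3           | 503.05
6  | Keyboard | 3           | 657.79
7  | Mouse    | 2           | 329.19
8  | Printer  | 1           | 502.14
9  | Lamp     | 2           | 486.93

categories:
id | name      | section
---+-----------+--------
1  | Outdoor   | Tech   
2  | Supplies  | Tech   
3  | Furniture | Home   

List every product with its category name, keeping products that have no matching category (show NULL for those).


LEFT JOIN keeps every row from products (the left table); where category_id has no match in categories, the category columns become NULL. Walk through each product:
  - product 1 (Laptop): category_id=1 -> matches Outdoor
  - product 2 (Webcam): category_id=3 -> matches Furniture
  - product 3 (Cable): category_id=2 -> matches Supplies
  - product 4 (Charger): category_id=NULL, no match -> kept with NULL
  - product 5 (Tablet): category_id=3 -> matches Furniture
  - product 6 (Keyboard): category_id=3 -> matches Furniture
  - product 7 (Mouse): category_id=2 -> matches Supplies
  - product 8 (Printer): category_id=1 -> matches Outdoor
  - product 9 (Lamp): category_id=2 -> matches Supplies
All 9 rows appear; 1 has NULL category.

SQL:
SELECT a.name, b.name AS category
FROM products a
LEFT JOIN categories b ON a.category_id = b.id

Result:
name     | category 
---------+----------
Laptop   | Outdoor  
Webcam   | Furniture
Cable    | Supplies 
Charger  | NULL     
Tablet   | Furniture
Keyboard | Furniture
Mouse    | Supplies 
Printer  | Outdoor  
Lamp     | Supplies 


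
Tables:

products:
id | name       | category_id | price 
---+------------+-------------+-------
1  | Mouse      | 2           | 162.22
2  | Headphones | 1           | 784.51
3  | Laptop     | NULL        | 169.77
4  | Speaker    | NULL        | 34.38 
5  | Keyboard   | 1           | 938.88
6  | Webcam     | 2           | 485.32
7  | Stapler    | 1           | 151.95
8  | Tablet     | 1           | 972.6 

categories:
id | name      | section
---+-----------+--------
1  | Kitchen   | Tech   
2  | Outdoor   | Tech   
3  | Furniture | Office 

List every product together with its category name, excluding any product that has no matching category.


INNER JOIN keeps only products rows whose category_id matches an id in categories. Walk through each product:
  - product 1 (Mouse): category_id=2 -> matches Outdoor
  - product 2 (Headphones): category_id=1 -> matches Kitchen
  - product 3 (Laptop): category_id=NULL, no match -> dropped
  - product 4 (Speaker): category_id=NULL, no match -> dropped
  - product 5 (Keyboard): category_id=1 -> matches Kitchen
  - product 6 (Webcam): category_id=2 -> matches Outdoor
  - product 7 (Stapler): category_id=1 -> matches Kitchen
  - product 8 (Tablet): category_id=1 -> matches Kitchen
So 2 of 8 rows are dropped.

SQL:
SELECT a.name, b.name AS category
FROM products a
INNER JOIN categories b ON a.category_id = b.id

Result:
name       | category
-----------+---------
Mouse      | Outdoor 
Headphones | Kitchen 
Keyboard   | Kitchen 
Webcam     | Outdoor 
Stapler    | Kitchen 
Tablet     | Kitchen 


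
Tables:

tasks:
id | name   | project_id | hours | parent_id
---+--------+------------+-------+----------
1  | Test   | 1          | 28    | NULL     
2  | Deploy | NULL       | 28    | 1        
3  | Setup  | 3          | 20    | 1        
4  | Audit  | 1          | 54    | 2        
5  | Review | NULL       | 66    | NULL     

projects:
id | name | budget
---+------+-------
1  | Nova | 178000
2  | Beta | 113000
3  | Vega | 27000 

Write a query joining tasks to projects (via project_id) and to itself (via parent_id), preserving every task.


Two LEFT JOINs from the same base table tasks: one to projects via project_id, one to tasks itself via parent_id. Both are LEFT so every task is preserved.
Match against projects:
  - task 1 (Test): project_id=1 -> matches Nova
  - task 2 (Deploy): project_id=NULL, no match -> kept with NULL
  - task 3 (Setup): project_id=3 -> matches Vega
  - task 4 (Audit): project_id=1 -> matches Nova
  - task 5 (Review): project_id=NULL, no match -> kept with NULL
Match against tasks (self):
  - task 1 (Test): parent_id=NULL -> NULL
  - task 2 (Deploy): parent_id=1 -> Test
  - task 3 (Setup): parent_id=1 -> Test
  - task 4 (Audit): parent_id=2 -> Deploy
  - task 5 (Review): parent_id=NULL -> NULL

SQL:
SELECT a.name, b.name AS project, c.name AS parent
FROM tasks a
LEFT JOIN projects b ON a.project_id = b.id
LEFT JOIN tasks c ON a.parent_id = c.id

Result:
name   | project | parent
-------+---------+-------
Test   | Nova    | NULL  
Deploy | NULL    | Test  
Setup  | Vega    | Test  
Audit  | Nova    | Deploy
Review | NULL    | NULL  
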